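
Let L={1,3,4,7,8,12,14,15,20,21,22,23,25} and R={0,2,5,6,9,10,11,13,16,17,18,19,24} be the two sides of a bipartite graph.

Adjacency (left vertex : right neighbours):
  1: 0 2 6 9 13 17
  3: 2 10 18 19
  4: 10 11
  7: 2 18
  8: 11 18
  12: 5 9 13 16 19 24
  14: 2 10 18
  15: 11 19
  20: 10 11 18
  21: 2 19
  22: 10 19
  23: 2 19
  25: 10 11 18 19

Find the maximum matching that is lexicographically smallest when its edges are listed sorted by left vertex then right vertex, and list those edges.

|M| = 7 (so the lex-smallest maximum matching has 7 edges)
process left vertices in ascending order; for each, take the smallest-labelled available neighbour that still permits 7 edges overall, or leave it unmatched if none does
lex-smallest matching: {1-0, 3-2, 4-10, 7-18, 8-11, 12-5, 15-19}

Lex-smallest maximum matching: {(1,0), (3,2), (4,10), (7,18), (8,11), (12,5), (15,19)}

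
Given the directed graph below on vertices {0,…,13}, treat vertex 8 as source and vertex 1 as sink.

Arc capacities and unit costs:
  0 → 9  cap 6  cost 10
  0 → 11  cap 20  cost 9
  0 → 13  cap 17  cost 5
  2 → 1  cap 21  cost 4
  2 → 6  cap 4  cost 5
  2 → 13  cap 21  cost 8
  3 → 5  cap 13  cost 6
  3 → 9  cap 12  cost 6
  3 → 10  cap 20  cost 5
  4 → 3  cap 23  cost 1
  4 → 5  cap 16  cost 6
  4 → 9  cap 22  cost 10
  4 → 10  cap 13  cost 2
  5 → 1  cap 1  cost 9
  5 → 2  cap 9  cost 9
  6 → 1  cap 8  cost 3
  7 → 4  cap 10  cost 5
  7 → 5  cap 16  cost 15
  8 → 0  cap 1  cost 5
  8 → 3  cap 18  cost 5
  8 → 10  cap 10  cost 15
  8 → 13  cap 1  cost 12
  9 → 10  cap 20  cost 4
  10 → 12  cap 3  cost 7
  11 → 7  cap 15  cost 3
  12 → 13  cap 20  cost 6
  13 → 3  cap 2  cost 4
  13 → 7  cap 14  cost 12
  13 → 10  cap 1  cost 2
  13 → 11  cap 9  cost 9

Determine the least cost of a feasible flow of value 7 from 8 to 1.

Minimum cost for 7 units: 164

shortest-cost path #1: 8→3→5→1 push 1 @ unit cost 20 (adds 20)
shortest-cost path #2: 8→3→5→2→1 push 6 @ unit cost 24 (adds 144)
total cost = 164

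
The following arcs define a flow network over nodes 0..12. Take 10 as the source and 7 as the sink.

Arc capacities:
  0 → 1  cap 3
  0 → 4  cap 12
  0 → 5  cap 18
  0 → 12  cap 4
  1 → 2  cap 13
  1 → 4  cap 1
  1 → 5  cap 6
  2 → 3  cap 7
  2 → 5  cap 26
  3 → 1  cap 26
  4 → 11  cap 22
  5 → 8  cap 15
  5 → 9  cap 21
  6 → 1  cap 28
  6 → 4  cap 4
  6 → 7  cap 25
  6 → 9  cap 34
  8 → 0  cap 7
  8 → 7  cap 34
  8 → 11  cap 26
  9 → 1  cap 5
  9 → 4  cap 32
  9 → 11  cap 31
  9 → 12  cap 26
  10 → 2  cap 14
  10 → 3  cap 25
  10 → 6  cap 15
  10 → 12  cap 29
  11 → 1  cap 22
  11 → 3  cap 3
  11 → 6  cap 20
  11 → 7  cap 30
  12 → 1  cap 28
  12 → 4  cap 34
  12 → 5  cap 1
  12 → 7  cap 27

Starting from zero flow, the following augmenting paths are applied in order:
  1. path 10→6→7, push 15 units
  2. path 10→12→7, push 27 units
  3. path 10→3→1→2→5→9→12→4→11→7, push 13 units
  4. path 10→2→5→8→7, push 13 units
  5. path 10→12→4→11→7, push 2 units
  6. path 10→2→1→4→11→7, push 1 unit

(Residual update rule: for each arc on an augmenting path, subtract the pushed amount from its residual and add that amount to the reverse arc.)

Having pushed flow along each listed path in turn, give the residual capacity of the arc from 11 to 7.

after path 1 (10→6→7, push 15): res(11,7)=30
after path 2 (10→12→7, push 27): res(11,7)=30
after path 3 (10→3→1→2→5→9→12→4→11→7, push 13): res(11,7)=17
after path 4 (10→2→5→8→7, push 13): res(11,7)=17
after path 5 (10→12→4→11→7, push 2): res(11,7)=15
after path 6 (10→2→1→4→11→7, push 1): res(11,7)=14

Residual capacity of (11,7): 14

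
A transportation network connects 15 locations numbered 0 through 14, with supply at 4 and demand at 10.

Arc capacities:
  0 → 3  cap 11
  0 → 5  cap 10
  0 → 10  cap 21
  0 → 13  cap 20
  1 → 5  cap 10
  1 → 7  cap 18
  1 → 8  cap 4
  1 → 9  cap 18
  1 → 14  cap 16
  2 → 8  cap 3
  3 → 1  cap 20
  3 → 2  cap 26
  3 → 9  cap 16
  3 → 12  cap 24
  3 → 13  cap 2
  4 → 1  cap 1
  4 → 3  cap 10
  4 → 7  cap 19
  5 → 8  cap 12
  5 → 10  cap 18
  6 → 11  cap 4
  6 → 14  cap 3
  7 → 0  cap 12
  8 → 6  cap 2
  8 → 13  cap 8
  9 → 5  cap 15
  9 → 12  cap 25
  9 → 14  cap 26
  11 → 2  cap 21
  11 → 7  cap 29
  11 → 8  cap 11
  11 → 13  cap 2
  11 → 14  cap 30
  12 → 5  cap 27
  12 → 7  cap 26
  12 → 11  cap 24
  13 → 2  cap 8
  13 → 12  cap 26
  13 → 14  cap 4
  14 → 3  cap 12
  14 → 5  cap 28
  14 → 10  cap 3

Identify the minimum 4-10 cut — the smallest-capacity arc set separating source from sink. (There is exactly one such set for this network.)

Min-cut arcs: {(4,1), (4,3), (7,0)} (total capacity 23)

augment #1: 4→1→5→10 push 1
augment #2: 4→7→0→10 push 12
augment #3: 4→3→1→5→10 push 9
augment #4: 4→3→1→14→10 push 1
max flow = 23; residual-reachable set from 4 gives S-side
cut edges (S→T): {(4,1), (4,3), (7,0)} total cap 23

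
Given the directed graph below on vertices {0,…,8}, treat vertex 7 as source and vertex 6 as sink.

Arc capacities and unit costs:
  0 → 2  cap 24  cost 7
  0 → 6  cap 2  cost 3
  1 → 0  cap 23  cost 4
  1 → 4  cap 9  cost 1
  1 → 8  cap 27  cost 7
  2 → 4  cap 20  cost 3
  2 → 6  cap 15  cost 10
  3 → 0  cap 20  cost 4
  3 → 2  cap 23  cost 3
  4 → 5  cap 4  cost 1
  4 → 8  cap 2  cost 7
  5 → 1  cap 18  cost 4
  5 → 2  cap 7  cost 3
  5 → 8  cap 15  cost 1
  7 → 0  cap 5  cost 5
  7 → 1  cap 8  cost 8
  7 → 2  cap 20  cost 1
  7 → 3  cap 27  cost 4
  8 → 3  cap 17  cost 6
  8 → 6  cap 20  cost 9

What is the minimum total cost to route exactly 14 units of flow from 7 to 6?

Minimum cost for 14 units: 148

shortest-cost path #1: 7→0→6 push 2 @ unit cost 8 (adds 16)
shortest-cost path #2: 7→2→6 push 12 @ unit cost 11 (adds 132)
total cost = 148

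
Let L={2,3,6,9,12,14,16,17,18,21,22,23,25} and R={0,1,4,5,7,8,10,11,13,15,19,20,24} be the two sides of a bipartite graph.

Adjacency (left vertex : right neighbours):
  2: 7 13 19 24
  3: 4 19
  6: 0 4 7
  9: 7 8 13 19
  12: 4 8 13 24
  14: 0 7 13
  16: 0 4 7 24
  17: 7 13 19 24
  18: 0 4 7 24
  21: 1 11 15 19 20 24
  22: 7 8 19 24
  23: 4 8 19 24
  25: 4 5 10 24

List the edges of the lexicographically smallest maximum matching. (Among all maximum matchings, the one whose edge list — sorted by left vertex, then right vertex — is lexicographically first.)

|M| = 9 (so the lex-smallest maximum matching has 9 edges)
process left vertices in ascending order; for each, take the smallest-labelled available neighbour that still permits 9 edges overall, or leave it unmatched if none does
lex-smallest matching: {2-7, 3-4, 6-0, 9-8, 12-13, 16-24, 17-19, 21-1, 25-5}

Lex-smallest maximum matching: {(2,7), (3,4), (6,0), (9,8), (12,13), (16,24), (17,19), (21,1), (25,5)}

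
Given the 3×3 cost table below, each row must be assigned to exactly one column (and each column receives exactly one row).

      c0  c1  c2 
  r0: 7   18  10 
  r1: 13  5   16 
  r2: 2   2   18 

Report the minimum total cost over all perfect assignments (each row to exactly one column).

optimal assignment: row0→col2 (cost 10), row1→col1 (cost 5), row2→col0 (cost 2)
total = 10 + 5 + 2 = 17

Minimum assignment cost: 17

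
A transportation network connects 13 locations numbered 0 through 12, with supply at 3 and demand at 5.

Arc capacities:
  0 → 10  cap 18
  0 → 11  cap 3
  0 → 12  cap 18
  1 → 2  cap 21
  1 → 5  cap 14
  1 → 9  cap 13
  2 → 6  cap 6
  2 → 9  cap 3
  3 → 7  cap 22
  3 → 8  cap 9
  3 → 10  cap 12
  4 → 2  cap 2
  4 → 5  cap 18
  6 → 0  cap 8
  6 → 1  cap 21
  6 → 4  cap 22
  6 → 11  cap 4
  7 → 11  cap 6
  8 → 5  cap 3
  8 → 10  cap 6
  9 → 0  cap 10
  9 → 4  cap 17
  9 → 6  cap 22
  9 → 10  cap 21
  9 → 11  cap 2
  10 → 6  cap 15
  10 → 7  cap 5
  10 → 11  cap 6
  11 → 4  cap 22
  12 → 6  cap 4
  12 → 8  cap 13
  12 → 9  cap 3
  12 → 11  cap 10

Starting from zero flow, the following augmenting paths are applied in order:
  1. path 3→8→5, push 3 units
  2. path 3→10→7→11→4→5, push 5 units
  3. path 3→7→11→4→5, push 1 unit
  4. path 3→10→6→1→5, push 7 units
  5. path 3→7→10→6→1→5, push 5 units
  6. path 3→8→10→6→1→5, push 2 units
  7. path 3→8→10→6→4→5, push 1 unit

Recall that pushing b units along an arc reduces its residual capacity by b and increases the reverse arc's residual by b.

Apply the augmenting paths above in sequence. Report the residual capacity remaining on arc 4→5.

after path 1 (3→8→5, push 3): res(4,5)=18
after path 2 (3→10→7→11→4→5, push 5): res(4,5)=13
after path 3 (3→7→11→4→5, push 1): res(4,5)=12
after path 4 (3→10→6→1→5, push 7): res(4,5)=12
after path 5 (3→7→10→6→1→5, push 5): res(4,5)=12
after path 6 (3→8→10→6→1→5, push 2): res(4,5)=12
after path 7 (3→8→10→6→4→5, push 1): res(4,5)=11

Residual capacity of (4,5): 11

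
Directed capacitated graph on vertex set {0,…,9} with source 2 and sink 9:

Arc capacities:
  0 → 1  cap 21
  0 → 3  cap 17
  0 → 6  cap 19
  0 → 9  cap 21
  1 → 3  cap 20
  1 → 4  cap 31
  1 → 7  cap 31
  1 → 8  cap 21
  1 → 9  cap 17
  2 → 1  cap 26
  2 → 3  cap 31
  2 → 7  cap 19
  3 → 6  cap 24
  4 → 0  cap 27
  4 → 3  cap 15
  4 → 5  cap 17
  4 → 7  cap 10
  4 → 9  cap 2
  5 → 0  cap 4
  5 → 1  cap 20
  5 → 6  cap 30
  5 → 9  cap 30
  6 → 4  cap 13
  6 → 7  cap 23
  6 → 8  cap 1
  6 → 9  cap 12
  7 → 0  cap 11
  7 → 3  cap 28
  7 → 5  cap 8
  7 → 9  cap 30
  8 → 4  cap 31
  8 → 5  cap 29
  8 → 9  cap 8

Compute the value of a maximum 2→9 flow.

Maximum flow value: 69

augment #1: 2→1→9 bottleneck 17, total now 17
augment #2: 2→7→9 bottleneck 19, total now 36
augment #3: 2→1→4→9 bottleneck 2, total now 38
augment #4: 2→1→7→9 bottleneck 7, total now 45
augment #5: 2→3→6→9 bottleneck 12, total now 57
augment #6: 2→3→6→7→9 bottleneck 4, total now 61
augment #7: 2→3→6→8→9 bottleneck 1, total now 62
augment #8: 2→3→6→4→0→9 bottleneck 7, total now 69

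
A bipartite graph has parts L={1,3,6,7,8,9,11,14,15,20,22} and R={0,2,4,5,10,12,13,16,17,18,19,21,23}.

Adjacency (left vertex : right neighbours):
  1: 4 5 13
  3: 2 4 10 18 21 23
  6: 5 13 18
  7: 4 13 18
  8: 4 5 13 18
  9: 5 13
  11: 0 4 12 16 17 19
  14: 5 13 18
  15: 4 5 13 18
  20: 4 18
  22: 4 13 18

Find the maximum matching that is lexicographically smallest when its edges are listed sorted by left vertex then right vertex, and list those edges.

|M| = 6 (so the lex-smallest maximum matching has 6 edges)
process left vertices in ascending order; for each, take the smallest-labelled available neighbour that still permits 6 edges overall, or leave it unmatched if none does
lex-smallest matching: {1-4, 3-2, 6-5, 7-13, 8-18, 11-0}

Lex-smallest maximum matching: {(1,4), (3,2), (6,5), (7,13), (8,18), (11,0)}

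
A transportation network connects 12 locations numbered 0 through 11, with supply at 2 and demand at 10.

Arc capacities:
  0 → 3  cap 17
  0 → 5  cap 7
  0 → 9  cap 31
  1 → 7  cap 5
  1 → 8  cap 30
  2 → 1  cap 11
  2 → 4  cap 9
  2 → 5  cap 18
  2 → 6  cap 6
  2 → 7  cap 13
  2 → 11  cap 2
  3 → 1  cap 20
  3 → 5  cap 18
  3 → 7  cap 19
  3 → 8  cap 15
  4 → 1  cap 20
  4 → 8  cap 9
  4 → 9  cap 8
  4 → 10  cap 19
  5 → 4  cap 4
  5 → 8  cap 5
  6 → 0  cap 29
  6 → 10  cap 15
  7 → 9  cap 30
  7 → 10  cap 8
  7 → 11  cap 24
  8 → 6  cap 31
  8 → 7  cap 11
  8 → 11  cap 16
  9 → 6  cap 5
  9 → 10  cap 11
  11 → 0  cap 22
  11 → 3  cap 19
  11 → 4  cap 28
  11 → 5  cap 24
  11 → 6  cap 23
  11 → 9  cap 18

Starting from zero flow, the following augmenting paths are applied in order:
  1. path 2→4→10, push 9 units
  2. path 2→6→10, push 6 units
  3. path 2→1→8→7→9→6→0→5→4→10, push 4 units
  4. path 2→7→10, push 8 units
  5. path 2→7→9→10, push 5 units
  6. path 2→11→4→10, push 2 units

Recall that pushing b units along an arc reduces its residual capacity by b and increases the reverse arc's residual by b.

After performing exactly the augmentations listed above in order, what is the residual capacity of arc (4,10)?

after path 1 (2→4→10, push 9): res(4,10)=10
after path 2 (2→6→10, push 6): res(4,10)=10
after path 3 (2→1→8→7→9→6→0→5→4→10, push 4): res(4,10)=6
after path 4 (2→7→10, push 8): res(4,10)=6
after path 5 (2→7→9→10, push 5): res(4,10)=6
after path 6 (2→11→4→10, push 2): res(4,10)=4

Residual capacity of (4,10): 4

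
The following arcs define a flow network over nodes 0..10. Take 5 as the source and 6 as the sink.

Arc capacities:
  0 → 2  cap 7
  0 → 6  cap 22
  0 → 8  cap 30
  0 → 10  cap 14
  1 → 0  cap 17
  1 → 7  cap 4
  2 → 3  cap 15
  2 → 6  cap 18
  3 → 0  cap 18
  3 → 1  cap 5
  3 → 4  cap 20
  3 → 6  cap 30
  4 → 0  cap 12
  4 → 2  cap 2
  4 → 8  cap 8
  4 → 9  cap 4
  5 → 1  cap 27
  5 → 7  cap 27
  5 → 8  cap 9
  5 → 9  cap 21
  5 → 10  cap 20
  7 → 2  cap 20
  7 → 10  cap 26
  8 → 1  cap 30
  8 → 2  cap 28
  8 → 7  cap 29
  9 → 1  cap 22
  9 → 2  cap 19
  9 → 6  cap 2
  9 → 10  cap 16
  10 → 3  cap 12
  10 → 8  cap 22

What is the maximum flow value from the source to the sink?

augment #1: 5→9→6 bottleneck 2, total now 2
augment #2: 5→1→0→6 bottleneck 17, total now 19
augment #3: 5→7→2→6 bottleneck 18, total now 37
augment #4: 5→10→3→6 bottleneck 12, total now 49
augment #5: 5→7→2→3→6 bottleneck 2, total now 51
augment #6: 5→8→2→3→6 bottleneck 9, total now 60
augment #7: 5→9→2→3→6 bottleneck 4, total now 64

Maximum flow value: 64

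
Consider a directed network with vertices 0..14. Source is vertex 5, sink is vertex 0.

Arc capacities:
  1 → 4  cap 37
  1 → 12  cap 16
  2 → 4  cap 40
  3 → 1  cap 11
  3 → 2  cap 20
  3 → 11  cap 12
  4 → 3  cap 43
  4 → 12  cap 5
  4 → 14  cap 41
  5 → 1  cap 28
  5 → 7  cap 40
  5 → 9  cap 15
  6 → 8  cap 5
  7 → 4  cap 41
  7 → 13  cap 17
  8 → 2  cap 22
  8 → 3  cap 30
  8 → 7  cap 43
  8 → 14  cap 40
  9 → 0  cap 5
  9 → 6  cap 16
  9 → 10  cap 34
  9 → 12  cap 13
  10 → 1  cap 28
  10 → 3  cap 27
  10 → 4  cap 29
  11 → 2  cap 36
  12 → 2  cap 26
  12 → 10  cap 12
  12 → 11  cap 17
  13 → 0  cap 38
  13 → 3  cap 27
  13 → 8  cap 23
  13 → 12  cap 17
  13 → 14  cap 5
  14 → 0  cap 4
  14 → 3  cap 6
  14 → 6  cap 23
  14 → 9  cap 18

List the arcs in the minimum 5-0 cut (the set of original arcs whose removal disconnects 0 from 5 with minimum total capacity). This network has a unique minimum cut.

Min-cut arcs: {(7,13), (9,0), (14,0)} (total capacity 26)

augment #1: 5→9→0 push 5
augment #2: 5→7→13→0 push 17
augment #3: 5→1→4→14→0 push 4
max flow = 26; residual-reachable set from 5 gives S-side
cut edges (S→T): {(7,13), (9,0), (14,0)} total cap 26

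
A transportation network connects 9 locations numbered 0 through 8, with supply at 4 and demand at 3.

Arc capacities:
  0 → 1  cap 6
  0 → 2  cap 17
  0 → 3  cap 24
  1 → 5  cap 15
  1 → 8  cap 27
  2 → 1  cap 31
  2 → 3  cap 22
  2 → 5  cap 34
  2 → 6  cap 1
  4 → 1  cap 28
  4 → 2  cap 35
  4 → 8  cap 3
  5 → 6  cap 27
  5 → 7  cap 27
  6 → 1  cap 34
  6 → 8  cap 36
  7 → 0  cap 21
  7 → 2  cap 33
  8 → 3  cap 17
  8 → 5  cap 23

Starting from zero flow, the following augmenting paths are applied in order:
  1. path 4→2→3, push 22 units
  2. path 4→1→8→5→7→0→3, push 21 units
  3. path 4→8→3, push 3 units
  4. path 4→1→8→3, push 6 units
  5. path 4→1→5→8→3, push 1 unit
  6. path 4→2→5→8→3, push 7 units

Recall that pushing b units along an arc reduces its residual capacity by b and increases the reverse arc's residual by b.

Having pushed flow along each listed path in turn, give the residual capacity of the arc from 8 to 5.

Residual capacity of (8,5): 10

after path 1 (4→2→3, push 22): res(8,5)=23
after path 2 (4→1→8→5→7→0→3, push 21): res(8,5)=2
after path 3 (4→8→3, push 3): res(8,5)=2
after path 4 (4→1→8→3, push 6): res(8,5)=2
after path 5 (4→1→5→8→3, push 1): res(8,5)=3
after path 6 (4→2→5→8→3, push 7): res(8,5)=10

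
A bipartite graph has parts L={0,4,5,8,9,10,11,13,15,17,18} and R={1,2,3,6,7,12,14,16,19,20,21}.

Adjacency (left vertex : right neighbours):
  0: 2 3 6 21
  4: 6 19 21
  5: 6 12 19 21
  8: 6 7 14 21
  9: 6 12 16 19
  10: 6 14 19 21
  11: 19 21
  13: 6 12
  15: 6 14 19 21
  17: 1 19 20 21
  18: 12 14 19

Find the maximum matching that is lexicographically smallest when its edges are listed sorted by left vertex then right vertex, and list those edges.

Lex-smallest maximum matching: {(0,2), (4,6), (5,12), (8,7), (9,16), (10,14), (11,19), (15,21), (17,1)}

|M| = 9 (so the lex-smallest maximum matching has 9 edges)
process left vertices in ascending order; for each, take the smallest-labelled available neighbour that still permits 9 edges overall, or leave it unmatched if none does
lex-smallest matching: {0-2, 4-6, 5-12, 8-7, 9-16, 10-14, 11-19, 15-21, 17-1}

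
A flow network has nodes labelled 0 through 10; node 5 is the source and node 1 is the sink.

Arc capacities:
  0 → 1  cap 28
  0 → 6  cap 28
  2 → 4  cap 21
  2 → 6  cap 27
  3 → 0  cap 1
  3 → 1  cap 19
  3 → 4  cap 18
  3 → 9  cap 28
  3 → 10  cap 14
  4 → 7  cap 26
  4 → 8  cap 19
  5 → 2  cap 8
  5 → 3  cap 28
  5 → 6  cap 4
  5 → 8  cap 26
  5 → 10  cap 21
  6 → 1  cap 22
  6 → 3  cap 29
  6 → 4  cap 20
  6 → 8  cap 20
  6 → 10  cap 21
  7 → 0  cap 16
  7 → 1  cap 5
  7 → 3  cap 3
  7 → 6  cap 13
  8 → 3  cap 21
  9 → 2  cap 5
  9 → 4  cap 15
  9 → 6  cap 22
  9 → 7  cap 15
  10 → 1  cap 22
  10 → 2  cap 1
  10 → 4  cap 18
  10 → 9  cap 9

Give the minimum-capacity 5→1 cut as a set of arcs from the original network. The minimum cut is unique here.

Min-cut arcs: {(5,2), (5,3), (5,6), (5,10), (8,3)} (total capacity 82)

augment #1: 5→3→1 push 19
augment #2: 5→6→1 push 4
augment #3: 5→10→1 push 21
augment #4: 5→2→6→1 push 8
augment #5: 5→3→0→1 push 1
augment #6: 5→3→10→1 push 1
augment #7: 5→3→4→7→1 push 5
augment #8: 5→3→9→6→1 push 2
augment #9: 5→8→3→9→6→1 push 8
augment #10: 5→8→3→4→7→0→1 push 13
max flow = 82; residual-reachable set from 5 gives S-side
cut edges (S→T): {(5,2), (5,3), (5,6), (5,10), (8,3)} total cap 82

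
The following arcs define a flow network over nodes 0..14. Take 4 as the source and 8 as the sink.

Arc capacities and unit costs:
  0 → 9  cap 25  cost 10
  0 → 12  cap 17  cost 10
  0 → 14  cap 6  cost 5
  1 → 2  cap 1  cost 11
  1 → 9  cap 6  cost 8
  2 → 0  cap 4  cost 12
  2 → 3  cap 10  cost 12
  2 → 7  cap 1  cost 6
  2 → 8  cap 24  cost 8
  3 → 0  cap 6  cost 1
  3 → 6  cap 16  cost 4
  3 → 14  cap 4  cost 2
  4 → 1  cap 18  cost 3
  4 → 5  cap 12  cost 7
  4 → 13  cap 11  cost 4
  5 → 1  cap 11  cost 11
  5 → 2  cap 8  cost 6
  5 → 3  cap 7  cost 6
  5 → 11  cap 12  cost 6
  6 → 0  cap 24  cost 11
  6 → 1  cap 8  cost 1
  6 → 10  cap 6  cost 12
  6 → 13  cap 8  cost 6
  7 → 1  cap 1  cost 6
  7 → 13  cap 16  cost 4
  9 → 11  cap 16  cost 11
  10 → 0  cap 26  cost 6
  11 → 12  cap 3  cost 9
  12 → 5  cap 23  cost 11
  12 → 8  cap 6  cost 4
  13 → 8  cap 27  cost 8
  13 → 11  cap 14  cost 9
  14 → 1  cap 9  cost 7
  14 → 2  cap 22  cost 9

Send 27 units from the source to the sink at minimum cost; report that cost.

Minimum cost for 27 units: 542

shortest-cost path #1: 4→13→8 push 11 @ unit cost 12 (adds 132)
shortest-cost path #2: 4→5→2→8 push 8 @ unit cost 21 (adds 168)
shortest-cost path #3: 4→1→2→8 push 1 @ unit cost 22 (adds 22)
shortest-cost path #4: 4→5→11→12→8 push 3 @ unit cost 26 (adds 78)
shortest-cost path #5: 4→5→3→0→12→8 push 1 @ unit cost 28 (adds 28)
shortest-cost path #6: 4→1→9→11→5→3→0→12→8 push 2 @ unit cost 37 (adds 74)
shortest-cost path #7: 4→1→9→11→5→3→6→13→8 push 1 @ unit cost 40 (adds 40)
total cost = 542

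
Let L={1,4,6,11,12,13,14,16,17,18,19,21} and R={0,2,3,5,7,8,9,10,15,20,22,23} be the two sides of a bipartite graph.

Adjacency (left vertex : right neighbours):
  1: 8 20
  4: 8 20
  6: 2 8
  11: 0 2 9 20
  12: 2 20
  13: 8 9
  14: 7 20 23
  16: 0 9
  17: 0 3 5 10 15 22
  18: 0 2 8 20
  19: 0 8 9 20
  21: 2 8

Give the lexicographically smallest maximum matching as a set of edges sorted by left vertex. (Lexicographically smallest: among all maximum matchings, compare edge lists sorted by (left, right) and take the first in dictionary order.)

|M| = 7 (so the lex-smallest maximum matching has 7 edges)
process left vertices in ascending order; for each, take the smallest-labelled available neighbour that still permits 7 edges overall, or leave it unmatched if none does
lex-smallest matching: {1-8, 4-20, 6-2, 11-0, 13-9, 14-7, 17-3}

Lex-smallest maximum matching: {(1,8), (4,20), (6,2), (11,0), (13,9), (14,7), (17,3)}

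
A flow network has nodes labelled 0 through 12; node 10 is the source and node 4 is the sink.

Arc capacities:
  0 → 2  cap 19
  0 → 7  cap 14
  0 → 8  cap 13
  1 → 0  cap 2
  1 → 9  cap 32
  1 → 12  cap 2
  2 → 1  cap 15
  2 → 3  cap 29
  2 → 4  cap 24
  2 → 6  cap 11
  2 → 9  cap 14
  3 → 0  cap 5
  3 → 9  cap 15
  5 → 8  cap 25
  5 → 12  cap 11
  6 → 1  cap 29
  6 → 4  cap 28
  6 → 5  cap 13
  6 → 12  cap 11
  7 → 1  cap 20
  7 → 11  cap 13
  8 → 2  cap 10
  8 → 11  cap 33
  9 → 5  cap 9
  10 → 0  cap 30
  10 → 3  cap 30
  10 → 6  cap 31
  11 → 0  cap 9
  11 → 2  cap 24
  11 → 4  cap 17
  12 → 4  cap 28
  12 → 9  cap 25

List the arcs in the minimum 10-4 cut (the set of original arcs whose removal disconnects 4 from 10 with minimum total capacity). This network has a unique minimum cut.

Min-cut arcs: {(3,0), (9,5), (10,0), (10,6)} (total capacity 75)

augment #1: 10→6→4 push 28
augment #2: 10→0→2→4 push 19
augment #3: 10→6→12→4 push 3
augment #4: 10→0→7→11→4 push 11
augment #5: 10→3→0→7→11→4 push 2
augment #6: 10→3→0→8→2→4 push 3
augment #7: 10→3→9→5→12→4 push 9
max flow = 75; residual-reachable set from 10 gives S-side
cut edges (S→T): {(3,0), (9,5), (10,0), (10,6)} total cap 75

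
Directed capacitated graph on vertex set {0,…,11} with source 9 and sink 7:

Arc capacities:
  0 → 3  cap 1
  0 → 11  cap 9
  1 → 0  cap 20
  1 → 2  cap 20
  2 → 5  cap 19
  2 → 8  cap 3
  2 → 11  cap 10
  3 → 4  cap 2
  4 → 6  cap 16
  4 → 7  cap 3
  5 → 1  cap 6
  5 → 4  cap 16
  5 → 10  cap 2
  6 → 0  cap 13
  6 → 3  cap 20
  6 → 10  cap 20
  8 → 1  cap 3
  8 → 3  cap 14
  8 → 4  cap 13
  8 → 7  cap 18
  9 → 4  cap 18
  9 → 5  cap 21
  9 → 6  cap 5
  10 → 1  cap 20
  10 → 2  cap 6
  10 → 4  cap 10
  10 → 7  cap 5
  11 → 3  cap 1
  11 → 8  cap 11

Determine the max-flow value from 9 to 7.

augment #1: 9→4→7 bottleneck 3, total now 3
augment #2: 9→5→10→7 bottleneck 2, total now 5
augment #3: 9→6→10→7 bottleneck 3, total now 8
augment #4: 9→5→1→2→8→7 bottleneck 3, total now 11
augment #5: 9→6→0→11→8→7 bottleneck 2, total now 13
augment #6: 9→4→6→0→11→8→7 bottleneck 7, total now 20
augment #7: 9→5→1→2→11→8→7 bottleneck 2, total now 22

Maximum flow value: 22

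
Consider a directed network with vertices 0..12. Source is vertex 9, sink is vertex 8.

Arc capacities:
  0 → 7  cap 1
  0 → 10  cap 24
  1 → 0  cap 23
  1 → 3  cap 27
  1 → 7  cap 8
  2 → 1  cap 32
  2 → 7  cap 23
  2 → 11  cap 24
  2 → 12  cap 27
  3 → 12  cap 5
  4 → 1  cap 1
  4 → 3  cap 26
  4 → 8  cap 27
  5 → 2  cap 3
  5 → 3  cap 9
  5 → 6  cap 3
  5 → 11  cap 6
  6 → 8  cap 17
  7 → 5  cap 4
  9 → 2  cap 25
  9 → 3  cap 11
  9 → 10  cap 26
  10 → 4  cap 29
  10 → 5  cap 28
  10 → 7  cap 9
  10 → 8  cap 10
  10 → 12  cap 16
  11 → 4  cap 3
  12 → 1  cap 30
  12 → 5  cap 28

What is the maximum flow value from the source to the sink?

augment #1: 9→10→8 bottleneck 10, total now 10
augment #2: 9→10→4→8 bottleneck 16, total now 26
augment #3: 9→2→11→4→8 bottleneck 3, total now 29
augment #4: 9→2→7→5→6→8 bottleneck 3, total now 32
augment #5: 9→2→1→0→10→4→8 bottleneck 8, total now 40

Maximum flow value: 40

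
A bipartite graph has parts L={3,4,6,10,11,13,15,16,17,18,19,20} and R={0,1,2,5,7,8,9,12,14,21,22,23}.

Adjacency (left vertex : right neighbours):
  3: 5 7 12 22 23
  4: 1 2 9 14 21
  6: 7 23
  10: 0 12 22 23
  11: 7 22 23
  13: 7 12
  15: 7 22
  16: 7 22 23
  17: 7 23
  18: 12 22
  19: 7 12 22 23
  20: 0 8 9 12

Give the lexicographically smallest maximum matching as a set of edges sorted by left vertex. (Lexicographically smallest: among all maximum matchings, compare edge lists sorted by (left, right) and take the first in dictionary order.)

|M| = 8 (so the lex-smallest maximum matching has 8 edges)
process left vertices in ascending order; for each, take the smallest-labelled available neighbour that still permits 8 edges overall, or leave it unmatched if none does
lex-smallest matching: {3-5, 4-1, 6-7, 10-0, 11-22, 13-12, 16-23, 20-8}

Lex-smallest maximum matching: {(3,5), (4,1), (6,7), (10,0), (11,22), (13,12), (16,23), (20,8)}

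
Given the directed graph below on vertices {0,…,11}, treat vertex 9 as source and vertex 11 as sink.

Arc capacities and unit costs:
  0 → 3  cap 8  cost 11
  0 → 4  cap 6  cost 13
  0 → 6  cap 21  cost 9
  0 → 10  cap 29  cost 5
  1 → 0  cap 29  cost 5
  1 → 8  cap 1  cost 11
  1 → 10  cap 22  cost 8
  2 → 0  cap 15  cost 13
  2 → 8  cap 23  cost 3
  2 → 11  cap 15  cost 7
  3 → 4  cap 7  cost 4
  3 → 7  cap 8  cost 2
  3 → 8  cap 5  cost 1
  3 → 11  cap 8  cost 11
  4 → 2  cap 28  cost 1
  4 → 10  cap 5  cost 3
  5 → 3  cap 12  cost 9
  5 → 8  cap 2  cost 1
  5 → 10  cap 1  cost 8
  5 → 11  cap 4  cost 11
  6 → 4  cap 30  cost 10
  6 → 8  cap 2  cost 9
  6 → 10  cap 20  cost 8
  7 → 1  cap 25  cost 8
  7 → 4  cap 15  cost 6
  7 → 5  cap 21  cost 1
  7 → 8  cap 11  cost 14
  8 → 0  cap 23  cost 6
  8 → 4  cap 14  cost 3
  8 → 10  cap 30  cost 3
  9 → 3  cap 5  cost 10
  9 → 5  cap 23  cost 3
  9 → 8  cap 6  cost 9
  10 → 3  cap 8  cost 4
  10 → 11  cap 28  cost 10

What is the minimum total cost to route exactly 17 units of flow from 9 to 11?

Minimum cost for 17 units: 311

shortest-cost path #1: 9→5→11 push 4 @ unit cost 14 (adds 56)
shortest-cost path #2: 9→5→8→4→2→11 push 2 @ unit cost 15 (adds 30)
shortest-cost path #3: 9→8→4→2→11 push 6 @ unit cost 20 (adds 120)
shortest-cost path #4: 9→3→11 push 5 @ unit cost 21 (adds 105)
total cost = 311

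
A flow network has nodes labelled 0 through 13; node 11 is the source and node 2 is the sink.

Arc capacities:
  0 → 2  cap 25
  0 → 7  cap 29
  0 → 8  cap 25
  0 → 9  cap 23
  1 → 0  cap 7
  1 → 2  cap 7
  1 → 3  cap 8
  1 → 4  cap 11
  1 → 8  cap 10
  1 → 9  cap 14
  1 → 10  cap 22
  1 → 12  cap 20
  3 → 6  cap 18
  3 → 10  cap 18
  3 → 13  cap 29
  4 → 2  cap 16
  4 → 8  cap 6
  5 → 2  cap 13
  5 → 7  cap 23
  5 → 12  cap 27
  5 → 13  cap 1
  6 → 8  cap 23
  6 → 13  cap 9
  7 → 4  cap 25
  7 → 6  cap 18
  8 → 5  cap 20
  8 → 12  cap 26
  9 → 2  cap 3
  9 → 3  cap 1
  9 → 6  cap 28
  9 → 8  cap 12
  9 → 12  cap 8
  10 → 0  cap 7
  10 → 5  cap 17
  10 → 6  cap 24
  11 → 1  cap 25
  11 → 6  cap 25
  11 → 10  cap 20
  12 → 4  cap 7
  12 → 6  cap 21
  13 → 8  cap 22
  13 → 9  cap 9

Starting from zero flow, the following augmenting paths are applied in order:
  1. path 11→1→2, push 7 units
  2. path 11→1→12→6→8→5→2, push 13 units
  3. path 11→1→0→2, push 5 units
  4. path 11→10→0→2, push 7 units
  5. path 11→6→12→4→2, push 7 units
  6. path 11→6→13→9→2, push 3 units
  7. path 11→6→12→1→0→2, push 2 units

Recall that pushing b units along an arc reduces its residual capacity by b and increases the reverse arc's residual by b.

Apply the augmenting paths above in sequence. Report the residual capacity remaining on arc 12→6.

Residual capacity of (12,6): 17

after path 1 (11→1→2, push 7): res(12,6)=21
after path 2 (11→1→12→6→8→5→2, push 13): res(12,6)=8
after path 3 (11→1→0→2, push 5): res(12,6)=8
after path 4 (11→10→0→2, push 7): res(12,6)=8
after path 5 (11→6→12→4→2, push 7): res(12,6)=15
after path 6 (11→6→13→9→2, push 3): res(12,6)=15
after path 7 (11→6→12→1→0→2, push 2): res(12,6)=17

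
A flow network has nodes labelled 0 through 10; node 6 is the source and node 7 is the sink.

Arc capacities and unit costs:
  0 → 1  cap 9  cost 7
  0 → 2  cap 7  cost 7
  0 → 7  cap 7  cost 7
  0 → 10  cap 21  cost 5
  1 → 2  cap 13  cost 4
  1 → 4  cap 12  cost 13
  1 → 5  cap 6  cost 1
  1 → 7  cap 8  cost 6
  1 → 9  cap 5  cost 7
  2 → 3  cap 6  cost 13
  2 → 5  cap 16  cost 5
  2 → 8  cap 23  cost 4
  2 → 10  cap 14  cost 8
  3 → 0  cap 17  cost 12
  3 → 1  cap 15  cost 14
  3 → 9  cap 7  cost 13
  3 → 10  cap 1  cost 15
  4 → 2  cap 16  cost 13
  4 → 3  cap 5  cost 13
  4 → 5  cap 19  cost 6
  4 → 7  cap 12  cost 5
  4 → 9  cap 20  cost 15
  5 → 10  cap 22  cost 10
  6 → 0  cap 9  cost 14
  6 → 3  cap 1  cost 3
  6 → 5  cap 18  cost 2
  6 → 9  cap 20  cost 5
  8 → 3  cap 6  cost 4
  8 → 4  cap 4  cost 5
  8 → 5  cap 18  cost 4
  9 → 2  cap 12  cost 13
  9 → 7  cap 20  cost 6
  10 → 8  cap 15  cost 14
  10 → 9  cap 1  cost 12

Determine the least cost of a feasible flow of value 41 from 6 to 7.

Minimum cost for 41 units: 982

shortest-cost path #1: 6→9→7 push 20 @ unit cost 11 (adds 220)
shortest-cost path #2: 6→0→7 push 7 @ unit cost 21 (adds 147)
shortest-cost path #3: 6→3→1→7 push 1 @ unit cost 23 (adds 23)
shortest-cost path #4: 6→0→1→7 push 2 @ unit cost 27 (adds 54)
shortest-cost path #5: 6→5→10→8→4→7 push 4 @ unit cost 36 (adds 144)
shortest-cost path #6: 6→5→10→8→3→1→7 push 5 @ unit cost 50 (adds 250)
shortest-cost path #7: 6→5→10→8→3→1→4→7 push 1 @ unit cost 62 (adds 62)
shortest-cost path #8: 6→5→10→9→2→3→1→4→7 push 1 @ unit cost 82 (adds 82)
total cost = 982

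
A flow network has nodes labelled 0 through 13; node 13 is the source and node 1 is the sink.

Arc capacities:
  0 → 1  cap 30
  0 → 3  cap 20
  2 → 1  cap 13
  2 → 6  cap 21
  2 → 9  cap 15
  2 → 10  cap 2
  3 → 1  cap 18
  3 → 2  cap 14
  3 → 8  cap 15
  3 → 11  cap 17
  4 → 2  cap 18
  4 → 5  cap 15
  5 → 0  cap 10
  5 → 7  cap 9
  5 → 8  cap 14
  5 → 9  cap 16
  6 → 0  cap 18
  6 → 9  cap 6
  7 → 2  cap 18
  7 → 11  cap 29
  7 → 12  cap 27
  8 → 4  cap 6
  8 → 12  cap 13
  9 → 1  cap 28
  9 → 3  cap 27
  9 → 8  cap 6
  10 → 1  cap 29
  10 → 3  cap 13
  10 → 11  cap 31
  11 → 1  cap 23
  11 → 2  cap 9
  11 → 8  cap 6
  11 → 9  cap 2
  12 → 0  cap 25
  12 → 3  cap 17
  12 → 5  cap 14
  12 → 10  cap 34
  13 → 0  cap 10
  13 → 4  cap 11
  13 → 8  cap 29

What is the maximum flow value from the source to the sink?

Maximum flow value: 40

augment #1: 13→0→1 bottleneck 10, total now 10
augment #2: 13→4→2→1 bottleneck 11, total now 21
augment #3: 13→8→4→2→1 bottleneck 2, total now 23
augment #4: 13→8→12→0→1 bottleneck 13, total now 36
augment #5: 13→8→4→2→9→1 bottleneck 4, total now 40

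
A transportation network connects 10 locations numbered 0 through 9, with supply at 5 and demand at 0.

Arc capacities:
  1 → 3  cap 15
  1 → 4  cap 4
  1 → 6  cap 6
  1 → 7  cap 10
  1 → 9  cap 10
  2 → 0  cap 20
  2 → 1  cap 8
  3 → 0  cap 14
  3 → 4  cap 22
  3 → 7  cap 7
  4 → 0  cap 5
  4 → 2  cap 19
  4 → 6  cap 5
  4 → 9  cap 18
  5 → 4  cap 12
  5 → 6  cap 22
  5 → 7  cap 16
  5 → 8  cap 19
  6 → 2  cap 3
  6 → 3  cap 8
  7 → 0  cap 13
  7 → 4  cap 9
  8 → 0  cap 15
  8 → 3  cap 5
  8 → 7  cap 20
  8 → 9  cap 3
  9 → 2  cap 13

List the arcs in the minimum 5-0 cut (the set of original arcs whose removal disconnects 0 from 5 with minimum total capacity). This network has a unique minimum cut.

augment #1: 5→4→0 push 5
augment #2: 5→7→0 push 13
augment #3: 5→8→0 push 15
augment #4: 5→4→2→0 push 7
augment #5: 5→6→2→0 push 3
augment #6: 5→6→3→0 push 8
augment #7: 5→8→3→0 push 4
augment #8: 5→7→4→2→0 push 3
max flow = 58; residual-reachable set from 5 gives S-side
cut edges (S→T): {(5,4), (5,7), (5,8), (6,2), (6,3)} total cap 58

Min-cut arcs: {(5,4), (5,7), (5,8), (6,2), (6,3)} (total capacity 58)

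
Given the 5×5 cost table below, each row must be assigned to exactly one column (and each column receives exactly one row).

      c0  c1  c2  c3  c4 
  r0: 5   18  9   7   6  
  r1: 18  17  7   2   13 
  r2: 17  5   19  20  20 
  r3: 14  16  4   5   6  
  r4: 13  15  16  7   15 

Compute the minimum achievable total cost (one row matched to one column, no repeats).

one of 2 optimal assignments: row0→col0 (cost 5), row1→col2 (cost 7), row2→col1 (cost 5), row3→col4 (cost 6), row4→col3 (cost 7)
total = 5 + 7 + 5 + 6 + 7 = 30

Minimum assignment cost: 30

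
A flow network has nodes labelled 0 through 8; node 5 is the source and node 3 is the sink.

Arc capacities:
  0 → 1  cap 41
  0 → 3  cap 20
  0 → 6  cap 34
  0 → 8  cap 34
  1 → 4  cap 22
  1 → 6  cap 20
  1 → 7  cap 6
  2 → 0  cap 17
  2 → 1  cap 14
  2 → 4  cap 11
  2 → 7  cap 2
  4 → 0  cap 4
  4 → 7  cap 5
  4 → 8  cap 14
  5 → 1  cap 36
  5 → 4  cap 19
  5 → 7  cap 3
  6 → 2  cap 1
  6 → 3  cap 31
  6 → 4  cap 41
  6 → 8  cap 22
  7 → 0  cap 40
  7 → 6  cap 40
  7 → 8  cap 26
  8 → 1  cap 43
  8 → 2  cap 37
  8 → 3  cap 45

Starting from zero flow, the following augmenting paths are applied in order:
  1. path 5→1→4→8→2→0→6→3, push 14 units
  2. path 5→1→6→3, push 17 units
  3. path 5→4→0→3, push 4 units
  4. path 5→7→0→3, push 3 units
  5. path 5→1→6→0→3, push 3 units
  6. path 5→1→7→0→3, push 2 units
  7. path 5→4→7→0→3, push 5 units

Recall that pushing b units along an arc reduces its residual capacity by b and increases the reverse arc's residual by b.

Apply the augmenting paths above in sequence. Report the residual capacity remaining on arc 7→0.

after path 1 (5→1→4→8→2→0→6→3, push 14): res(7,0)=40
after path 2 (5→1→6→3, push 17): res(7,0)=40
after path 3 (5→4→0→3, push 4): res(7,0)=40
after path 4 (5→7→0→3, push 3): res(7,0)=37
after path 5 (5→1→6→0→3, push 3): res(7,0)=37
after path 6 (5→1→7→0→3, push 2): res(7,0)=35
after path 7 (5→4→7→0→3, push 5): res(7,0)=30

Residual capacity of (7,0): 30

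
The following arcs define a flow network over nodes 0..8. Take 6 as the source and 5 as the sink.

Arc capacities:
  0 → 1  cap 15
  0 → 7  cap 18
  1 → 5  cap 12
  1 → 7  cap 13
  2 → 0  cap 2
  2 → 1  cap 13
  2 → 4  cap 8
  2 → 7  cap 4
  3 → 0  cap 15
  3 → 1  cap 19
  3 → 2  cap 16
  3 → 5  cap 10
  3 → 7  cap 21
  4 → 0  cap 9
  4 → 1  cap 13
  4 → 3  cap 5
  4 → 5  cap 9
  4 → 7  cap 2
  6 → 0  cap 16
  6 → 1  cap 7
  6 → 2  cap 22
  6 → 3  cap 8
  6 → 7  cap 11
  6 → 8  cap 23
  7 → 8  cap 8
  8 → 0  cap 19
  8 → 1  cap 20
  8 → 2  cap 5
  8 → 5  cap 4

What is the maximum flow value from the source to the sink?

augment #1: 6→1→5 bottleneck 7, total now 7
augment #2: 6→3→5 bottleneck 8, total now 15
augment #3: 6→8→5 bottleneck 4, total now 19
augment #4: 6→0→1→5 bottleneck 5, total now 24
augment #5: 6→2→4→5 bottleneck 8, total now 32

Maximum flow value: 32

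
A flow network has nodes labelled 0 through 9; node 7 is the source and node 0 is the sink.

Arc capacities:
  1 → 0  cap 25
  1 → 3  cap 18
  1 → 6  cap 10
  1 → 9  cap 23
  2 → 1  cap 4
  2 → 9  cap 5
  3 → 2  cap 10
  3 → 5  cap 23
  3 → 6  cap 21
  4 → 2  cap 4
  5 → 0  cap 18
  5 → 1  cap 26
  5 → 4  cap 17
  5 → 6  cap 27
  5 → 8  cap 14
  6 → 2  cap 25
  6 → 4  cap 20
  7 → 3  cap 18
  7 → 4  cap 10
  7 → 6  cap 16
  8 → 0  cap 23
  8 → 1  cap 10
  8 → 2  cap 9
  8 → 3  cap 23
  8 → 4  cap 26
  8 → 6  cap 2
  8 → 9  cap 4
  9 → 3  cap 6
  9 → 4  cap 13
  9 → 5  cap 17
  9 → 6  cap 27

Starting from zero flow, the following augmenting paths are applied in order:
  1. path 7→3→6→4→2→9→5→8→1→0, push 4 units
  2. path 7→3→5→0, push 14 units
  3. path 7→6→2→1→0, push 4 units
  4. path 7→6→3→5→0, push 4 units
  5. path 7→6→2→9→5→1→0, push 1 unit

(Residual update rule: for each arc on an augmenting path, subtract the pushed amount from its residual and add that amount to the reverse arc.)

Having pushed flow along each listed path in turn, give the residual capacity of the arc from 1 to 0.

Residual capacity of (1,0): 16

after path 1 (7→3→6→4→2→9→5→8→1→0, push 4): res(1,0)=21
after path 2 (7→3→5→0, push 14): res(1,0)=21
after path 3 (7→6→2→1→0, push 4): res(1,0)=17
after path 4 (7→6→3→5→0, push 4): res(1,0)=17
after path 5 (7→6→2→9→5→1→0, push 1): res(1,0)=16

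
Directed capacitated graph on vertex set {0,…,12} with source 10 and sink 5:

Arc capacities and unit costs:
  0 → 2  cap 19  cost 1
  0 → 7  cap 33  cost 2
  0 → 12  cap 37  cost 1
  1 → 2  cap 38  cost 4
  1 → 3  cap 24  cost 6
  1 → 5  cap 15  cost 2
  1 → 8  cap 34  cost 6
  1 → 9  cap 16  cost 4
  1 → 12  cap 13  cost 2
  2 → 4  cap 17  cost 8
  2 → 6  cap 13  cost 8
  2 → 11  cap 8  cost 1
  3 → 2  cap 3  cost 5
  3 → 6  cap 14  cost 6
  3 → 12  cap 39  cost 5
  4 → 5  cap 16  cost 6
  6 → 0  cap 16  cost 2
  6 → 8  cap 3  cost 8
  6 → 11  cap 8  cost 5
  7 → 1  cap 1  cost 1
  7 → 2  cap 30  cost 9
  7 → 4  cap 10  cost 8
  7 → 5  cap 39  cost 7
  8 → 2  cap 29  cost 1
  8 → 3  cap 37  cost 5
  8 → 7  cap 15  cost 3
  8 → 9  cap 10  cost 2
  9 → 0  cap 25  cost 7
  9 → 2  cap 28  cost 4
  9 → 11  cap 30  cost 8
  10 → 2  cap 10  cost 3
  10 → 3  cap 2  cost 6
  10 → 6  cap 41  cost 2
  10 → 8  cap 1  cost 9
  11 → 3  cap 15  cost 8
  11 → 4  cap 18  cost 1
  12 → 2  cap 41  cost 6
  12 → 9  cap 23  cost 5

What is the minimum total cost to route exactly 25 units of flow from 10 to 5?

shortest-cost path #1: 10→6→0→7→1→5 push 1 @ unit cost 9 (adds 9)
shortest-cost path #2: 10→2→11→4→5 push 8 @ unit cost 11 (adds 88)
shortest-cost path #3: 10→6→0→7→5 push 15 @ unit cost 13 (adds 195)
shortest-cost path #4: 10→6→11→4→5 push 1 @ unit cost 14 (adds 14)
total cost = 306

Minimum cost for 25 units: 306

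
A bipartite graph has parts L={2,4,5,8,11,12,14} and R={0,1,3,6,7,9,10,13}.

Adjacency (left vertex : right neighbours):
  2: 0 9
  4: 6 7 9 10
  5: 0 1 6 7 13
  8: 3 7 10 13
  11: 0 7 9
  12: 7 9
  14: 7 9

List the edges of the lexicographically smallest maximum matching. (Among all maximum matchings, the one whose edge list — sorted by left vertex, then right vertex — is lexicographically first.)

Lex-smallest maximum matching: {(2,0), (4,6), (5,1), (8,3), (11,7), (12,9)}

|M| = 6 (so the lex-smallest maximum matching has 6 edges)
process left vertices in ascending order; for each, take the smallest-labelled available neighbour that still permits 6 edges overall, or leave it unmatched if none does
lex-smallest matching: {2-0, 4-6, 5-1, 8-3, 11-7, 12-9}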